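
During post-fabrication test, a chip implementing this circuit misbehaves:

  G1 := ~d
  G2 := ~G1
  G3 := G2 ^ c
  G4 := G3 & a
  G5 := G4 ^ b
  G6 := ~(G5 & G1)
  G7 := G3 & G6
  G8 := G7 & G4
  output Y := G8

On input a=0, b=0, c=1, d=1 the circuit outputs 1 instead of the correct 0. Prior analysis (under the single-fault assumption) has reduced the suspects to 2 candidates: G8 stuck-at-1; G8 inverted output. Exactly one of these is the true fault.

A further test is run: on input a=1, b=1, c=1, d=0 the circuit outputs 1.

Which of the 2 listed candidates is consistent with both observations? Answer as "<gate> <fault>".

G8 stuck-at-1

Evaluate each candidate on input a=1, b=1, c=1, d=0:
  G8 stuck-at-1: G1=1, G2=0, G3=1, G4=1, G5=0, G6=1, G7=1, G8=1 [stuck-at-1] → 1 — matches
  G8 inverted output: G1=1, G2=0, G3=1, G4=1, G5=0, G6=1, G7=1, G8=0 [inverted output] → 0 — eliminated
Only G8 stuck-at-1 reproduces the observed 1.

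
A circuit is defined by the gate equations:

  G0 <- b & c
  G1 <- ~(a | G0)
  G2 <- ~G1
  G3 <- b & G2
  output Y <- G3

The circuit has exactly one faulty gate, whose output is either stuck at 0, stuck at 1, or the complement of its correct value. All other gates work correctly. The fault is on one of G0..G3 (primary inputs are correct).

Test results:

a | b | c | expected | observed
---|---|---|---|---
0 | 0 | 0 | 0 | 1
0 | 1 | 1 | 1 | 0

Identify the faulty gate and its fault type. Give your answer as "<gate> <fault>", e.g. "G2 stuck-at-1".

Fault-free values for test 1 (a=0, b=0, c=0): G0=0, G1=1, G2=0, G3=0, giving Y=0. Observed 1.
Test 1: faults giving observed 1 are {G3 stuck-at-1, G3 inverted output}.
Test 2 (a=0, b=1, c=1): fault-free G0=1, G1=0, G2=1, G3=1 → 1; observed 0. Eliminates G3 stuck-at-1.
Only G3 inverted output is consistent with every test.

G3 inverted output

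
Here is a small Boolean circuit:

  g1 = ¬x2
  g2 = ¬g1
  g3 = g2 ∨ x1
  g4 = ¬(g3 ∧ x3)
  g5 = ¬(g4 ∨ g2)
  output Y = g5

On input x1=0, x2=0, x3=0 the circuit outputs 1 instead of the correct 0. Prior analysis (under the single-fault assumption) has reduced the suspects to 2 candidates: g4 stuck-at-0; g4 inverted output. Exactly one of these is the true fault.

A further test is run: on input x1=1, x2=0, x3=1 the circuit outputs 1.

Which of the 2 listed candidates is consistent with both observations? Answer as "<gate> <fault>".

Evaluate each candidate on input x1=1, x2=0, x3=1:
  g4 stuck-at-0: g1=1, g2=0, g3=1, g4=0 [stuck-at-0], g5=1 → 1 — matches
  g4 inverted output: g1=1, g2=0, g3=1, g4=1 [inverted output], g5=0 → 0 — eliminated
Only g4 stuck-at-0 reproduces the observed 1.

g4 stuck-at-0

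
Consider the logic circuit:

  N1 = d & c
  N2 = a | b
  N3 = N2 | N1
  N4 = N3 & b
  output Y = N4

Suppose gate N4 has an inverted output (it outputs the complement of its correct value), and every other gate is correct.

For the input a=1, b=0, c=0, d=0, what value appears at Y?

Propagate with N4 forced: N1=0, N2=1, N3=1, N4=1 [inverted output].
So Y = 1. (Without the fault it would be 0.)

1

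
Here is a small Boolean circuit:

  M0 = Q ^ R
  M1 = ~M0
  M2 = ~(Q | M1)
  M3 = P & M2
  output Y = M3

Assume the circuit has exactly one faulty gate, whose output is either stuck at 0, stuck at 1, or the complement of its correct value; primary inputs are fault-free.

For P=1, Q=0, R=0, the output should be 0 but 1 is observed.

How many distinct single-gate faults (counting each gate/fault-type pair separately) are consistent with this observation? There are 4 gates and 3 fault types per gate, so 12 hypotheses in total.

Fault-free: M0=0, M1=1, M2=0, M3=0 → 0. Observed 1.
  M0 stuck-at-0: output 0 ✗
  M0 stuck-at-1: output 1 ✓
  M0 inverted output: output 1 ✓
  M1 stuck-at-0: output 1 ✓
  M1 stuck-at-1: output 0 ✗
  M1 inverted output: output 1 ✓
  M2 stuck-at-0: output 0 ✗
  M2 stuck-at-1: output 1 ✓
  M2 inverted output: output 1 ✓
  M3 stuck-at-0: output 0 ✗
  M3 stuck-at-1: output 1 ✓
  M3 inverted output: output 1 ✓
Consistent faults: {M0 stuck-at-1, M0 inverted output, M1 stuck-at-0, M1 inverted output, M2 stuck-at-1, M2 inverted output, M3 stuck-at-1, M3 inverted output} — 8 in all.

8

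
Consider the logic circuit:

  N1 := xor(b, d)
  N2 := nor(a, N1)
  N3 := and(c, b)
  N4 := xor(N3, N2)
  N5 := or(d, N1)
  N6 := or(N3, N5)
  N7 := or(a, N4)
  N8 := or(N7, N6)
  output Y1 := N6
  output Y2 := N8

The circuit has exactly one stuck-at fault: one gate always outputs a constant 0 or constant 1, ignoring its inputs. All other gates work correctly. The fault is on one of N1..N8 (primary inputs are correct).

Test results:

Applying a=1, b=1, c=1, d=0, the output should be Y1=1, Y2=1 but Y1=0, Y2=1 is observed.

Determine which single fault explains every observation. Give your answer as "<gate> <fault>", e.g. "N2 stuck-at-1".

N6 stuck-at-0

Fault-free values for test 1 (a=1, b=1, c=1, d=0): N1=1, N2=0, N3=1, N4=1, N5=1, N6=1, N7=1, N8=1, giving Y1=1, Y2=1. Observed Y1=0, Y2=1.
Test 1: faults giving observed Y1=0, Y2=1 are {N6 stuck-at-0}.
Only N6 stuck-at-0 is consistent with every test.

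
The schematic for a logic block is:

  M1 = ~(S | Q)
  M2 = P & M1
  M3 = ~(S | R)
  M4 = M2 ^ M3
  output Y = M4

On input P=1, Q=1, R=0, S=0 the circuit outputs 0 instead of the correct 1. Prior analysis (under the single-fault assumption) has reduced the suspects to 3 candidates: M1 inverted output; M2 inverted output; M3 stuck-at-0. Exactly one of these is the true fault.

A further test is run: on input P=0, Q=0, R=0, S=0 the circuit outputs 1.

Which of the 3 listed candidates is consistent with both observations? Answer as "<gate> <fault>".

Evaluate each candidate on input P=0, Q=0, R=0, S=0:
  M1 inverted output: M1=0 [inverted output], M2=0, M3=1, M4=1 → 1 — matches
  M2 inverted output: M1=1, M2=1 [inverted output], M3=1, M4=0 → 0 — eliminated
  M3 stuck-at-0: M1=1, M2=0, M3=0 [stuck-at-0], M4=0 → 0 — eliminated
Only M1 inverted output reproduces the observed 1.

M1 inverted output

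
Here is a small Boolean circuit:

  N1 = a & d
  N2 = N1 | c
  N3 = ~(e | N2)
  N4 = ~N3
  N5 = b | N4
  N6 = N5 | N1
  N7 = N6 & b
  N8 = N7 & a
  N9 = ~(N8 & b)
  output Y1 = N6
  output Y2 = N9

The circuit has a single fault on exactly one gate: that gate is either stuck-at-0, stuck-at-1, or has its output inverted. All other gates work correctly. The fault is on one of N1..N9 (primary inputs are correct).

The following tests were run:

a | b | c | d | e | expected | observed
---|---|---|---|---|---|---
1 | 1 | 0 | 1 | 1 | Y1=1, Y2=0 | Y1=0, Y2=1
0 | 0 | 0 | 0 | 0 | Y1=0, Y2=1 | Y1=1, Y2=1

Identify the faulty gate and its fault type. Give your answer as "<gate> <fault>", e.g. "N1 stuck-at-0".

Fault-free values for test 1 (a=1, b=1, c=0, d=1, e=1): N1=1, N2=1, N3=0, N4=1, N5=1, N6=1, N7=1, N8=1, N9=0, giving Y1=1, Y2=0. Observed Y1=0, Y2=1.
Test 1: faults giving observed Y1=0, Y2=1 are {N6 stuck-at-0, N6 inverted output}.
Test 2 (a=0, b=0, c=0, d=0, e=0): fault-free N1=0, N2=0, N3=1, N4=0, N5=0, N6=0, N7=0, N8=0, N9=1 → Y1=0, Y2=1; observed Y1=1, Y2=1. Eliminates N6 stuck-at-0.
Only N6 inverted output is consistent with every test.

N6 inverted output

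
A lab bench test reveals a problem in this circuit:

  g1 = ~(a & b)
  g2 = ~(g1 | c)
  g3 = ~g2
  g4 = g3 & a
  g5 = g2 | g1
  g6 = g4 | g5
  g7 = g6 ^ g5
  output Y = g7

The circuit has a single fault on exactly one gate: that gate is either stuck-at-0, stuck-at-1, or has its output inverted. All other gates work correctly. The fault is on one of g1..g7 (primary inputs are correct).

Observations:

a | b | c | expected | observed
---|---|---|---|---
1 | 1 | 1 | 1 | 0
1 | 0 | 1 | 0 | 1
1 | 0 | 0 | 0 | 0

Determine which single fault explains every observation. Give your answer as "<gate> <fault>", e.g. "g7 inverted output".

Fault-free values for test 1 (a=1, b=1, c=1): g1=0, g2=0, g3=1, g4=1, g5=0, g6=1, g7=1, giving Y=1. Observed 0.
Test 1: faults giving observed 0 are {g1 stuck-at-1, g1 inverted output, g2 stuck-at-1, g2 inverted output, g3 stuck-at-0, g3 inverted output, g4 stuck-at-0, g4 inverted output, g5 stuck-at-1, g5 inverted output, g6 stuck-at-0, g6 inverted output, g7 stuck-at-0, g7 inverted output}.
Test 2 (a=1, b=0, c=1): fault-free g1=1, g2=0, g3=1, g4=1, g5=1, g6=1, g7=0 → 0; observed 1. Eliminates g1 stuck-at-1, g2 stuck-at-1, g2 inverted output, g3 stuck-at-0, g3 inverted output, g4 stuck-at-0, g4 inverted output, g5 stuck-at-1, g7 stuck-at-0.
Test 3 (a=1, b=0, c=0): fault-free g1=1, g2=0, g3=1, g4=1, g5=1, g6=1, g7=0 → 0; observed 0. Eliminates g5 inverted output, g6 stuck-at-0, g6 inverted output, g7 inverted output.
Only g1 inverted output is consistent with every test.

g1 inverted output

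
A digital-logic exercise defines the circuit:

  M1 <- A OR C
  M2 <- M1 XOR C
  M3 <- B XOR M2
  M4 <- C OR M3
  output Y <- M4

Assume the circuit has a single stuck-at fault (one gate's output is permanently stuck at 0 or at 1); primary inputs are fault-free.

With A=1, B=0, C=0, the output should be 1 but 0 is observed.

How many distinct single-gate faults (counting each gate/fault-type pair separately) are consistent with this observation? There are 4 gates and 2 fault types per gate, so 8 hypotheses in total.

Fault-free: M1=1, M2=1, M3=1, M4=1 → 1. Observed 0.
  M1 stuck-at-0: output 0 ✓
  M1 stuck-at-1: output 1 ✗
  M2 stuck-at-0: output 0 ✓
  M2 stuck-at-1: output 1 ✗
  M3 stuck-at-0: output 0 ✓
  M3 stuck-at-1: output 1 ✗
  M4 stuck-at-0: output 0 ✓
  M4 stuck-at-1: output 1 ✗
Consistent faults: {M1 stuck-at-0, M2 stuck-at-0, M3 stuck-at-0, M4 stuck-at-0} — 4 in all.

4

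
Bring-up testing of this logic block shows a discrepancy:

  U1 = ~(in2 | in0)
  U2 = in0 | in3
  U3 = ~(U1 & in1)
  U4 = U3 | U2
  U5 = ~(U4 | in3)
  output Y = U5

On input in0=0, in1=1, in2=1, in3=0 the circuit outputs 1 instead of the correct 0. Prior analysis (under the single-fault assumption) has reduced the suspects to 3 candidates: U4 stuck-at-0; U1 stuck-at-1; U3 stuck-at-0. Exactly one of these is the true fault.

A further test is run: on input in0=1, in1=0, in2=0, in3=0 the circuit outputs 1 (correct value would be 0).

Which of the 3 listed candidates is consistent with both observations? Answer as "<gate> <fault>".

Evaluate each candidate on input in0=1, in1=0, in2=0, in3=0:
  U4 stuck-at-0: U1=0, U2=1, U3=1, U4=0 [stuck-at-0], U5=1 → 1 — matches
  U1 stuck-at-1: U1=1 [stuck-at-1], U2=1, U3=1, U4=1, U5=0 → 0 — eliminated
  U3 stuck-at-0: U1=0, U2=1, U3=0 [stuck-at-0], U4=1, U5=0 → 0 — eliminated
Only U4 stuck-at-0 reproduces the observed 1.

U4 stuck-at-0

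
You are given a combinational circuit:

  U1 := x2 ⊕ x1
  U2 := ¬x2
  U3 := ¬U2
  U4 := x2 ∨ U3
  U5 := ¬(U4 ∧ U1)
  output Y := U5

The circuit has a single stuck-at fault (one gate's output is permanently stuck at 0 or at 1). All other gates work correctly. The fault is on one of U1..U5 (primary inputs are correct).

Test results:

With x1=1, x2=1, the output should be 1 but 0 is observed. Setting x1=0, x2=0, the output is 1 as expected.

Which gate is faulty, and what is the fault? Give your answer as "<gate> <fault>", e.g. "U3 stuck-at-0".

U1 stuck-at-1

Fault-free values for test 1 (x1=1, x2=1): U1=0, U2=0, U3=1, U4=1, U5=1, giving Y=1. Observed 0.
Test 1: faults giving observed 0 are {U1 stuck-at-1, U5 stuck-at-0}.
Test 2 (x1=0, x2=0): fault-free U1=0, U2=1, U3=0, U4=0, U5=1 → 1; observed 1. Eliminates U5 stuck-at-0.
Only U1 stuck-at-1 is consistent with every test.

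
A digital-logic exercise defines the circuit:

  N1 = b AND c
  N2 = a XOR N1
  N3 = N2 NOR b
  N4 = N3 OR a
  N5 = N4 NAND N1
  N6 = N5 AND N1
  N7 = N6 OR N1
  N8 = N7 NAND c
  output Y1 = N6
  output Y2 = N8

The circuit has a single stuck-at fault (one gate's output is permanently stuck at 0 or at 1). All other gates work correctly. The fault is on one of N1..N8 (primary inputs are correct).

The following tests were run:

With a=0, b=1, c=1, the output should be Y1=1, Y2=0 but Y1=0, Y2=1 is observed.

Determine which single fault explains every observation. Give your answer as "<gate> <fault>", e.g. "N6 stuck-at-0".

Fault-free values for test 1 (a=0, b=1, c=1): N1=1, N2=1, N3=0, N4=0, N5=1, N6=1, N7=1, N8=0, giving Y1=1, Y2=0. Observed Y1=0, Y2=1.
Test 1: faults giving observed Y1=0, Y2=1 are {N1 stuck-at-0}.
Only N1 stuck-at-0 is consistent with every test.

N1 stuck-at-0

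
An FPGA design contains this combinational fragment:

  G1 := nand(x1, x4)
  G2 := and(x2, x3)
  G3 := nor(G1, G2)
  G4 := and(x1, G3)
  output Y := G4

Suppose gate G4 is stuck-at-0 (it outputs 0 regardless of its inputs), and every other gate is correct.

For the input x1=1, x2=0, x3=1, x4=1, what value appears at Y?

0

Propagate with G4 forced: G1=0, G2=0, G3=1, G4=0 [stuck-at-0].
So Y = 0. (Without the fault it would be 1.)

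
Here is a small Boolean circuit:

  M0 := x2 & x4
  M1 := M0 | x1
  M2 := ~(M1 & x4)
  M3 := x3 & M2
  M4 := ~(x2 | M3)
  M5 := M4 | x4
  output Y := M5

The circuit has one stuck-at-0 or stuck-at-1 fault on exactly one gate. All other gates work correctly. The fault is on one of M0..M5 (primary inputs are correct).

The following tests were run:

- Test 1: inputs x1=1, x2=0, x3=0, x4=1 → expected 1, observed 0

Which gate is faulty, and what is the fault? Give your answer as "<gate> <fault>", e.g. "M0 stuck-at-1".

Fault-free values for test 1 (x1=1, x2=0, x3=0, x4=1): M0=0, M1=1, M2=0, M3=0, M4=1, M5=1, giving Y=1. Observed 0.
Test 1: faults giving observed 0 are {M5 stuck-at-0}.
Only M5 stuck-at-0 is consistent with every test.

M5 stuck-at-0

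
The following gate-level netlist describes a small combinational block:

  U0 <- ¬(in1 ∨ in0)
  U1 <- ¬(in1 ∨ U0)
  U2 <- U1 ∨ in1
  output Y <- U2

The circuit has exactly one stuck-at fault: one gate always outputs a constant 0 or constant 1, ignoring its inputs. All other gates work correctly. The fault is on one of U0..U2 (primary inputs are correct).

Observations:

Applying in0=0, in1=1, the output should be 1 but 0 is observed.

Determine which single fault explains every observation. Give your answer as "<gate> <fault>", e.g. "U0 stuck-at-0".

Fault-free values for test 1 (in0=0, in1=1): U0=0, U1=0, U2=1, giving Y=1. Observed 0.
Test 1: faults giving observed 0 are {U2 stuck-at-0}.
Only U2 stuck-at-0 is consistent with every test.

U2 stuck-at-0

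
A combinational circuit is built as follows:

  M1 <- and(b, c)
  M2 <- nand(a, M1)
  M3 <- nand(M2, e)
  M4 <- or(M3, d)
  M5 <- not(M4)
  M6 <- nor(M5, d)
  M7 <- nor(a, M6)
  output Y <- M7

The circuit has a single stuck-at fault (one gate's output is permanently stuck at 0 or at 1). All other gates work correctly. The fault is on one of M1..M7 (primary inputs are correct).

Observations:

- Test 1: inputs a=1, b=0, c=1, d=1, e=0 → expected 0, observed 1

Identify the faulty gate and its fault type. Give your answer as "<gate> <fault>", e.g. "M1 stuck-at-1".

Fault-free values for test 1 (a=1, b=0, c=1, d=1, e=0): M1=0, M2=1, M3=1, M4=1, M5=0, M6=0, M7=0, giving Y=0. Observed 1.
Test 1: faults giving observed 1 are {M7 stuck-at-1}.
Only M7 stuck-at-1 is consistent with every test.

M7 stuck-at-1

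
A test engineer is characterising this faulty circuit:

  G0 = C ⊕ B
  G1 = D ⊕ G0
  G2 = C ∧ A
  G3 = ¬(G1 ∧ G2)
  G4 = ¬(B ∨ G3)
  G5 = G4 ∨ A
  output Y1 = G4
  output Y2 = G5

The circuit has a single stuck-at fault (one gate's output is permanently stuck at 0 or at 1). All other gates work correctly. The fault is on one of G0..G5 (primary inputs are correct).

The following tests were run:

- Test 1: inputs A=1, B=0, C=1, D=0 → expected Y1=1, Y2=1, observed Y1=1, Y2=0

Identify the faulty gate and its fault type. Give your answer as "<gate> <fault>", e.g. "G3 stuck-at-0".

G5 stuck-at-0

Fault-free values for test 1 (A=1, B=0, C=1, D=0): G0=1, G1=1, G2=1, G3=0, G4=1, G5=1, giving Y1=1, Y2=1. Observed Y1=1, Y2=0.
Test 1: faults giving observed Y1=1, Y2=0 are {G5 stuck-at-0}.
Only G5 stuck-at-0 is consistent with every test.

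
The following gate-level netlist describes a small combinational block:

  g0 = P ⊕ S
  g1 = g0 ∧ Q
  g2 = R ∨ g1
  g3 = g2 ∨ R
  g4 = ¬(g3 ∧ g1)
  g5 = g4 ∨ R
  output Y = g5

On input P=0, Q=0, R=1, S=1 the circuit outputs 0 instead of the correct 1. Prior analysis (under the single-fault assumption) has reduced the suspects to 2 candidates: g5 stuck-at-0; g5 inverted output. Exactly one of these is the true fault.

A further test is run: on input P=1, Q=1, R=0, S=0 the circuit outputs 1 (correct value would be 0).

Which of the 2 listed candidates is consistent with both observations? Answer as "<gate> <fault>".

Evaluate each candidate on input P=1, Q=1, R=0, S=0:
  g5 stuck-at-0: g0=1, g1=1, g2=1, g3=1, g4=0, g5=0 [stuck-at-0] → 0 — eliminated
  g5 inverted output: g0=1, g1=1, g2=1, g3=1, g4=0, g5=1 [inverted output] → 1 — matches
Only g5 inverted output reproduces the observed 1.

g5 inverted output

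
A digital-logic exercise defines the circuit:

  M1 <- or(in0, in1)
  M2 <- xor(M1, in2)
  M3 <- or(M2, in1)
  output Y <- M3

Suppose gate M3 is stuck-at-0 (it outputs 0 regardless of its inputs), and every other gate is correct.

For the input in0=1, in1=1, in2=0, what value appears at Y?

0

Propagate with M3 forced: M1=1, M2=1, M3=0 [stuck-at-0].
So Y = 0. (Without the fault it would be 1.)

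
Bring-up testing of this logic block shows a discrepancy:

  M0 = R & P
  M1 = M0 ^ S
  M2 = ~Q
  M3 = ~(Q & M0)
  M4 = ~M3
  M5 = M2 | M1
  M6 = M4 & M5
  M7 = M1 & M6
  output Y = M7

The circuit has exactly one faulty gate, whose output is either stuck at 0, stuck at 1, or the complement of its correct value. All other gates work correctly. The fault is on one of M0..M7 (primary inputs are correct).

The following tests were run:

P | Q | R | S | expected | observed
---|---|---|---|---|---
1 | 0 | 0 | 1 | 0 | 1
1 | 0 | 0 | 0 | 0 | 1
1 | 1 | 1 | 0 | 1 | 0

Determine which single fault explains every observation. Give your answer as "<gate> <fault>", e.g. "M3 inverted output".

Fault-free values for test 1 (P=1, Q=0, R=0, S=1): M0=0, M1=1, M2=1, M3=1, M4=0, M5=1, M6=0, M7=0, giving Y=0. Observed 1.
Test 1: faults giving observed 1 are {M3 stuck-at-0, M3 inverted output, M4 stuck-at-1, M4 inverted output, M6 stuck-at-1, M6 inverted output, M7 stuck-at-1, M7 inverted output}.
Test 2 (P=1, Q=0, R=0, S=0): fault-free M0=0, M1=0, M2=1, M3=1, M4=0, M5=1, M6=0, M7=0 → 0; observed 1. Eliminates M3 stuck-at-0, M3 inverted output, M4 stuck-at-1, M4 inverted output, M6 stuck-at-1, M6 inverted output.
Test 3 (P=1, Q=1, R=1, S=0): fault-free M0=1, M1=1, M2=0, M3=0, M4=1, M5=1, M6=1, M7=1 → 1; observed 0. Eliminates M7 stuck-at-1.
Only M7 inverted output is consistent with every test.

M7 inverted output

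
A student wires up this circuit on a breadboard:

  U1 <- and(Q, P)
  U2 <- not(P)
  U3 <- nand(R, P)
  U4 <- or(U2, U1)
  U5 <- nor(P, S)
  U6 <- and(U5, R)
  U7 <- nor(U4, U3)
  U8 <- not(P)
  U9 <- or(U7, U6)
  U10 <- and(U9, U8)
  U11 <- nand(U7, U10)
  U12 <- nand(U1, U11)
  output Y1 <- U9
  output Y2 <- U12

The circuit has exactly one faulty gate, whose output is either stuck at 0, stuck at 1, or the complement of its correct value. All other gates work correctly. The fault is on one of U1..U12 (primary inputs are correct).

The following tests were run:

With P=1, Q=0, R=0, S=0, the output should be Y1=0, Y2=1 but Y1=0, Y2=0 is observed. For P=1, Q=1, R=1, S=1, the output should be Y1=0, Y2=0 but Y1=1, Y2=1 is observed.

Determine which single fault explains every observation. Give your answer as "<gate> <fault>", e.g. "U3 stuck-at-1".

Fault-free values for test 1 (P=1, Q=0, R=0, S=0): U1=0, U2=0, U3=1, U4=0, U5=0, U6=0, U7=0, U8=0, U9=0, U10=0, U11=1, U12=1, giving Y1=0, Y2=1. Observed Y1=0, Y2=0.
Test 1: faults giving observed Y1=0, Y2=0 are {U1 stuck-at-1, U1 inverted output, U12 stuck-at-0, U12 inverted output}.
Test 2 (P=1, Q=1, R=1, S=1): fault-free U1=1, U2=0, U3=0, U4=1, U5=0, U6=0, U7=0, U8=0, U9=0, U10=0, U11=1, U12=0 → Y1=0, Y2=0; observed Y1=1, Y2=1. Eliminates U1 stuck-at-1, U12 stuck-at-0, U12 inverted output.
Only U1 inverted output is consistent with every test.

U1 inverted output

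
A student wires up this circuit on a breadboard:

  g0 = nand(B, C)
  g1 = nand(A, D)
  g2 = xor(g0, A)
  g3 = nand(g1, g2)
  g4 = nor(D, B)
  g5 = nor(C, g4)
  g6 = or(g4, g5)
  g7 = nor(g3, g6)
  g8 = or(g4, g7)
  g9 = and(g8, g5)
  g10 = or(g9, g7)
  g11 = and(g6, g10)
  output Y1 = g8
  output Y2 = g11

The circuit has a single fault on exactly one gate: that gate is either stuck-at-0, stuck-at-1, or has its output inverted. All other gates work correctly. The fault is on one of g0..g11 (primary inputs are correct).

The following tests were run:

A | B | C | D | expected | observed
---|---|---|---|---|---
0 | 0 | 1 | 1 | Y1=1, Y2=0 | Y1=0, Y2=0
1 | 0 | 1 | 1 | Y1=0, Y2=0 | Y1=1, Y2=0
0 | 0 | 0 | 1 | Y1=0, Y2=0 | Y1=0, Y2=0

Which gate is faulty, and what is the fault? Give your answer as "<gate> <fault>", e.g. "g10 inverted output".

g3 inverted output

Fault-free values for test 1 (A=0, B=0, C=1, D=1): g0=1, g1=1, g2=1, g3=0, g4=0, g5=0, g6=0, g7=1, g8=1, g9=0, g10=1, g11=0, giving Y1=1, Y2=0. Observed Y1=0, Y2=0.
Test 1: faults giving observed Y1=0, Y2=0 are {g0 stuck-at-0, g0 inverted output, g1 stuck-at-0, g1 inverted output, g2 stuck-at-0, g2 inverted output, g3 stuck-at-1, g3 inverted output, g5 stuck-at-1, g5 inverted output, g6 stuck-at-1, g6 inverted output, g7 stuck-at-0, g7 inverted output, g8 stuck-at-0, g8 inverted output}.
Test 2 (A=1, B=0, C=1, D=1): fault-free g0=1, g1=0, g2=0, g3=1, g4=0, g5=0, g6=0, g7=0, g8=0, g9=0, g10=0, g11=0 → Y1=0, Y2=0; observed Y1=1, Y2=0. Eliminates g0 stuck-at-0, g0 inverted output, g1 stuck-at-0, g1 inverted output, g2 stuck-at-0, g2 inverted output, g3 stuck-at-1, g5 stuck-at-1, g5 inverted output, g6 stuck-at-1, g6 inverted output, g7 stuck-at-0, g8 stuck-at-0.
Test 3 (A=0, B=0, C=0, D=1): fault-free g0=1, g1=1, g2=1, g3=0, g4=0, g5=1, g6=1, g7=0, g8=0, g9=0, g10=0, g11=0 → Y1=0, Y2=0; observed Y1=0, Y2=0. Eliminates g7 inverted output, g8 inverted output.
Only g3 inverted output is consistent with every test.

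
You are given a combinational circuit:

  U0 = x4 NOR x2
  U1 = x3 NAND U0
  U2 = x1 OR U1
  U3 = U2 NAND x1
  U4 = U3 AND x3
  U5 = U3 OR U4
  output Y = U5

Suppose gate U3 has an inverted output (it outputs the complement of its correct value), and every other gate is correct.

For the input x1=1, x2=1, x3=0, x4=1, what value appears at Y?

Propagate with U3 forced: U0=0, U1=1, U2=1, U3=1 [inverted output], U4=0, U5=1.
So Y = 1. (Without the fault it would be 0.)

1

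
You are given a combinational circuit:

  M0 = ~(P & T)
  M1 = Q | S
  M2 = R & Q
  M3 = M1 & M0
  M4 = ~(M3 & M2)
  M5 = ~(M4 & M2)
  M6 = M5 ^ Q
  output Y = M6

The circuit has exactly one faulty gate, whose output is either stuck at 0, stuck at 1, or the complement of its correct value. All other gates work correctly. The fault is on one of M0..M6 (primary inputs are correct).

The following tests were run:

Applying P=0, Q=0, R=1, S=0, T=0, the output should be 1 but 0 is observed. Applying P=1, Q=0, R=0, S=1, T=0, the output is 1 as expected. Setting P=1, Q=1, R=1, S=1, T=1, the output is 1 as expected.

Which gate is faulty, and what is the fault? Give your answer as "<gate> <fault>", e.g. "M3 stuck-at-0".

M2 stuck-at-1

Fault-free values for test 1 (P=0, Q=0, R=1, S=0, T=0): M0=1, M1=0, M2=0, M3=0, M4=1, M5=1, M6=1, giving Y=1. Observed 0.
Test 1: faults giving observed 0 are {M2 stuck-at-1, M2 inverted output, M5 stuck-at-0, M5 inverted output, M6 stuck-at-0, M6 inverted output}.
Test 2 (P=1, Q=0, R=0, S=1, T=0): fault-free M0=1, M1=1, M2=0, M3=1, M4=1, M5=1, M6=1 → 1; observed 1. Eliminates M5 stuck-at-0, M5 inverted output, M6 stuck-at-0, M6 inverted output.
Test 3 (P=1, Q=1, R=1, S=1, T=1): fault-free M0=0, M1=1, M2=1, M3=0, M4=1, M5=0, M6=1 → 1; observed 1. Eliminates M2 inverted output.
Only M2 stuck-at-1 is consistent with every test.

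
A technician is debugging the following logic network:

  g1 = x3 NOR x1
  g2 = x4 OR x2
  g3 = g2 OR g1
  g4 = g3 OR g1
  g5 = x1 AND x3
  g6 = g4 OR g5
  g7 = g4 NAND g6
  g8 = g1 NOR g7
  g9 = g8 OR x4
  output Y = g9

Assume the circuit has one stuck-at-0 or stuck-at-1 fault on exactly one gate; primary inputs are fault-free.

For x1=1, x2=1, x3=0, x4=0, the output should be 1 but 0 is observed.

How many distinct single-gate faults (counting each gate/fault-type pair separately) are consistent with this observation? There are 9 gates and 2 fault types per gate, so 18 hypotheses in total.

Fault-free: g1=0, g2=1, g3=1, g4=1, g5=0, g6=1, g7=0, g8=1, g9=1 → 1. Observed 0.
  g1: stuck-at-1 ✓; others ✗
  g2: stuck-at-0 ✓; others ✗
  g3: stuck-at-0 ✓; others ✗
  g4: stuck-at-0 ✓; others ✗
  g5: none of the 2 fault types match ✗
  g6: stuck-at-0 ✓; others ✗
  g7: stuck-at-1 ✓; others ✗
  g8: stuck-at-0 ✓; others ✗
  g9: stuck-at-0 ✓; others ✗
Consistent faults: {g1 stuck-at-1, g2 stuck-at-0, g3 stuck-at-0, g4 stuck-at-0, g6 stuck-at-0, g7 stuck-at-1, g8 stuck-at-0, g9 stuck-at-0} — 8 in all.

8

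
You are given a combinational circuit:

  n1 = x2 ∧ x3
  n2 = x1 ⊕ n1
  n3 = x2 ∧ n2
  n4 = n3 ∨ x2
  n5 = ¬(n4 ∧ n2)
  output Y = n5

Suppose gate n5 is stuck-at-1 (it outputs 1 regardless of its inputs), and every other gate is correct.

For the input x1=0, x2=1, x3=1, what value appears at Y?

1

Propagate with n5 forced: n1=1, n2=1, n3=1, n4=1, n5=1 [stuck-at-1].
So Y = 1. (Without the fault it would be 0.)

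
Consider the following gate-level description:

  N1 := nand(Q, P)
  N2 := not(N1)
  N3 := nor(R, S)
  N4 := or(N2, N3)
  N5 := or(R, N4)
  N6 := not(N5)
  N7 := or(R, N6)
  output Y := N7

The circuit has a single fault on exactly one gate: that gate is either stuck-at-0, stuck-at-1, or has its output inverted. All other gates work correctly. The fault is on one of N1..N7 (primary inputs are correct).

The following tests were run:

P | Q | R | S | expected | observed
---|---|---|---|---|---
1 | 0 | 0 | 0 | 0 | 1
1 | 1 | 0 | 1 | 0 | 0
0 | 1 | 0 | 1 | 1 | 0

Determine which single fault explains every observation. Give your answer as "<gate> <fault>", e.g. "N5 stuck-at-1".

Fault-free values for test 1 (P=1, Q=0, R=0, S=0): N1=1, N2=0, N3=1, N4=1, N5=1, N6=0, N7=0, giving Y=0. Observed 1.
Test 1: faults giving observed 1 are {N3 stuck-at-0, N3 inverted output, N4 stuck-at-0, N4 inverted output, N5 stuck-at-0, N5 inverted output, N6 stuck-at-1, N6 inverted output, N7 stuck-at-1, N7 inverted output}.
Test 2 (P=1, Q=1, R=0, S=1): fault-free N1=0, N2=1, N3=0, N4=1, N5=1, N6=0, N7=0 → 0; observed 0. Eliminates N4 stuck-at-0, N4 inverted output, N5 stuck-at-0, N5 inverted output, N6 stuck-at-1, N6 inverted output, N7 stuck-at-1, N7 inverted output.
Test 3 (P=0, Q=1, R=0, S=1): fault-free N1=1, N2=0, N3=0, N4=0, N5=0, N6=1, N7=1 → 1; observed 0. Eliminates N3 stuck-at-0.
Only N3 inverted output is consistent with every test.

N3 inverted output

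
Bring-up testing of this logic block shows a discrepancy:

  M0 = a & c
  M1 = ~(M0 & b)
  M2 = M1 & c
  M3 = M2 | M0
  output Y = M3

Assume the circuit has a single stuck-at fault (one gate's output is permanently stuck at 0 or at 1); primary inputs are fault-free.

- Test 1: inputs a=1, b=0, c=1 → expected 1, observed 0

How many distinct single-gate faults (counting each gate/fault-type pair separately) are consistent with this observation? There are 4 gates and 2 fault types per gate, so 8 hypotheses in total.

Fault-free: M0=1, M1=1, M2=1, M3=1 → 1. Observed 0.
  M0 stuck-at-0: output 1 ✗
  M0 stuck-at-1: output 1 ✗
  M1 stuck-at-0: output 1 ✗
  M1 stuck-at-1: output 1 ✗
  M2 stuck-at-0: output 1 ✗
  M2 stuck-at-1: output 1 ✗
  M3 stuck-at-0: output 0 ✓
  M3 stuck-at-1: output 1 ✗
Consistent faults: {M3 stuck-at-0} — 1 in all.

1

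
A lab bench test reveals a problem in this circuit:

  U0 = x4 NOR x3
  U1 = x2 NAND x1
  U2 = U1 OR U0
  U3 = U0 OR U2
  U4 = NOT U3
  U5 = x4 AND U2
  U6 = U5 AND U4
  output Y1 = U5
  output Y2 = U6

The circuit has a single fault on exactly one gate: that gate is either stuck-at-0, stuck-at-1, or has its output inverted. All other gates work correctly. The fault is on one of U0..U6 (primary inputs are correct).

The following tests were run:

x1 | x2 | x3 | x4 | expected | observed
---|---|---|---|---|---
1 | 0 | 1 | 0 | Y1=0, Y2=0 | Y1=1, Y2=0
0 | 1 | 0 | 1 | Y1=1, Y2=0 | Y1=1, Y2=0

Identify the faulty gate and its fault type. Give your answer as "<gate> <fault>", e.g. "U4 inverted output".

U5 stuck-at-1

Fault-free values for test 1 (x1=1, x2=0, x3=1, x4=0): U0=0, U1=1, U2=1, U3=1, U4=0, U5=0, U6=0, giving Y1=0, Y2=0. Observed Y1=1, Y2=0.
Test 1: faults giving observed Y1=1, Y2=0 are {U5 stuck-at-1, U5 inverted output}.
Test 2 (x1=0, x2=1, x3=0, x4=1): fault-free U0=0, U1=1, U2=1, U3=1, U4=0, U5=1, U6=0 → Y1=1, Y2=0; observed Y1=1, Y2=0. Eliminates U5 inverted output.
Only U5 stuck-at-1 is consistent with every test.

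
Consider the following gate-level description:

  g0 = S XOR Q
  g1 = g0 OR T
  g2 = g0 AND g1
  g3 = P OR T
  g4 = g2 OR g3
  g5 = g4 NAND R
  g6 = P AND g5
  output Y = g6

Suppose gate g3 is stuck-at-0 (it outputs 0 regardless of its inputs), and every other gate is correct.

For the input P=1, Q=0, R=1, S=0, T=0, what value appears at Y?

Propagate with g3 forced: g0=0, g1=0, g2=0, g3=0 [stuck-at-0], g4=0, g5=1, g6=1.
So Y = 1. (Without the fault it would be 0.)

1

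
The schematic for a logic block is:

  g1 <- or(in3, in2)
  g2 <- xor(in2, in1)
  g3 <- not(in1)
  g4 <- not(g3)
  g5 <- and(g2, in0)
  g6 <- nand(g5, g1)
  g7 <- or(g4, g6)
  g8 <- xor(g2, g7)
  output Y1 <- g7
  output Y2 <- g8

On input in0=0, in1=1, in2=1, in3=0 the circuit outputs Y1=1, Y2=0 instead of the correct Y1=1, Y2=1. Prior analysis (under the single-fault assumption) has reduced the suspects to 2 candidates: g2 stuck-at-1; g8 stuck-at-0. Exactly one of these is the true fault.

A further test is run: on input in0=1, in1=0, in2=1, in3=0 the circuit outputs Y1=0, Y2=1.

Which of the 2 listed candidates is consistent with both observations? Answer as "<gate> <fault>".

Evaluate each candidate on input in0=1, in1=0, in2=1, in3=0:
  g2 stuck-at-1: g1=1, g2=1 [stuck-at-1], g3=1, g4=0, g5=1, g6=0, g7=0, g8=1 → Y1=0, Y2=1 — matches
  g8 stuck-at-0: g1=1, g2=1, g3=1, g4=0, g5=1, g6=0, g7=0, g8=0 [stuck-at-0] → Y1=0, Y2=0 — eliminated
Only g2 stuck-at-1 reproduces the observed Y1=0, Y2=1.

g2 stuck-at-1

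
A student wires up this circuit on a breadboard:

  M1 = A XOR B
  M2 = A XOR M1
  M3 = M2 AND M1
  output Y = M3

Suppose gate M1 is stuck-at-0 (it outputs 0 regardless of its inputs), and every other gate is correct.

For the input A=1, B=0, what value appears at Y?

0

Propagate with M1 forced: M1=0 [stuck-at-0], M2=1, M3=0.
So Y = 0. (Same as the fault-free value — the fault is masked on this input.)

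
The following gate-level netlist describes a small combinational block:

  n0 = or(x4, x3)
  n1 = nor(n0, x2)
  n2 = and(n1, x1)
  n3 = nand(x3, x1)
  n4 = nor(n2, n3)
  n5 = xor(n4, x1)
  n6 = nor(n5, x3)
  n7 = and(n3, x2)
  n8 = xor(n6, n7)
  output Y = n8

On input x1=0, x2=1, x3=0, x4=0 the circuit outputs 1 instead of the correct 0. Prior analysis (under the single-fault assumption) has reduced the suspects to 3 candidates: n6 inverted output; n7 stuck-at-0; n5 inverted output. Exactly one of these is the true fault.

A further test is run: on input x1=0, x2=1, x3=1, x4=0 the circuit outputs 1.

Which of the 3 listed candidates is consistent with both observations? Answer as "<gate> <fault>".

n5 inverted output

Evaluate each candidate on input x1=0, x2=1, x3=1, x4=0:
  n6 inverted output: n0=1, n1=0, n2=0, n3=1, n4=0, n5=0, n6=1 [inverted output], n7=1, n8=0 → 0 — eliminated
  n7 stuck-at-0: n0=1, n1=0, n2=0, n3=1, n4=0, n5=0, n6=0, n7=0 [stuck-at-0], n8=0 → 0 — eliminated
  n5 inverted output: n0=1, n1=0, n2=0, n3=1, n4=0, n5=1 [inverted output], n6=0, n7=1, n8=1 → 1 — matches
Only n5 inverted output reproduces the observed 1.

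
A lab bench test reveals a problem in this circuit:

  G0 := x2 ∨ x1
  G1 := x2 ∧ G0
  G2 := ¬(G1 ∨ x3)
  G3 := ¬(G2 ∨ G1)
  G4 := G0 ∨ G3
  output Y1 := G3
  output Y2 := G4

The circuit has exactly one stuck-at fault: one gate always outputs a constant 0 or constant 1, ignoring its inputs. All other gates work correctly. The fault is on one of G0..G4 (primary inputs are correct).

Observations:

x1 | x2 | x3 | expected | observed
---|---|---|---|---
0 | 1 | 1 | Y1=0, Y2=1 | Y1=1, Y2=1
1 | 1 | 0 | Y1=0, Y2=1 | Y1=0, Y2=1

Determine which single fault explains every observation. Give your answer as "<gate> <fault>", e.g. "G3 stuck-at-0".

Fault-free values for test 1 (x1=0, x2=1, x3=1): G0=1, G1=1, G2=0, G3=0, G4=1, giving Y1=0, Y2=1. Observed Y1=1, Y2=1.
Test 1: faults giving observed Y1=1, Y2=1 are {G0 stuck-at-0, G1 stuck-at-0, G3 stuck-at-1}.
Test 2 (x1=1, x2=1, x3=0): fault-free G0=1, G1=1, G2=0, G3=0, G4=1 → Y1=0, Y2=1; observed Y1=0, Y2=1. Eliminates G0 stuck-at-0, G3 stuck-at-1.
Only G1 stuck-at-0 is consistent with every test.

G1 stuck-at-0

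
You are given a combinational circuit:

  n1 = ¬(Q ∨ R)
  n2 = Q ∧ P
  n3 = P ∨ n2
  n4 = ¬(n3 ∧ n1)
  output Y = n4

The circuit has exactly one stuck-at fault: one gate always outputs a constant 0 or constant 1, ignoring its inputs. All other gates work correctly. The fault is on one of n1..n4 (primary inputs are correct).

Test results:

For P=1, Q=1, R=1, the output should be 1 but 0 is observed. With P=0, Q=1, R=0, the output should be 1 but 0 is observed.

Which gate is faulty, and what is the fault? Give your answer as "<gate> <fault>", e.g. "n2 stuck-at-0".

n4 stuck-at-0

Fault-free values for test 1 (P=1, Q=1, R=1): n1=0, n2=1, n3=1, n4=1, giving Y=1. Observed 0.
Test 1: faults giving observed 0 are {n1 stuck-at-1, n4 stuck-at-0}.
Test 2 (P=0, Q=1, R=0): fault-free n1=0, n2=0, n3=0, n4=1 → 1; observed 0. Eliminates n1 stuck-at-1.
Only n4 stuck-at-0 is consistent with every test.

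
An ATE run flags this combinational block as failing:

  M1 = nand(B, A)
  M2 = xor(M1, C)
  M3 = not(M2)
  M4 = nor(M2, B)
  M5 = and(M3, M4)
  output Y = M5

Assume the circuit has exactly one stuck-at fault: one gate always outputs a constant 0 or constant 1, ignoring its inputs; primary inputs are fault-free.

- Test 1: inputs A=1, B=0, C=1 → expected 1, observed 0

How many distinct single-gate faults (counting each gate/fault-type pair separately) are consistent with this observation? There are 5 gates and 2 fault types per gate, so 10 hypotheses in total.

5

Fault-free: M1=1, M2=0, M3=1, M4=1, M5=1 → 1. Observed 0.
  M1 stuck-at-0: output 0 ✓
  M1 stuck-at-1: output 1 ✗
  M2 stuck-at-0: output 1 ✗
  M2 stuck-at-1: output 0 ✓
  M3 stuck-at-0: output 0 ✓
  M3 stuck-at-1: output 1 ✗
  M4 stuck-at-0: output 0 ✓
  M4 stuck-at-1: output 1 ✗
  M5 stuck-at-0: output 0 ✓
  M5 stuck-at-1: output 1 ✗
Consistent faults: {M1 stuck-at-0, M2 stuck-at-1, M3 stuck-at-0, M4 stuck-at-0, M5 stuck-at-0} — 5 in all.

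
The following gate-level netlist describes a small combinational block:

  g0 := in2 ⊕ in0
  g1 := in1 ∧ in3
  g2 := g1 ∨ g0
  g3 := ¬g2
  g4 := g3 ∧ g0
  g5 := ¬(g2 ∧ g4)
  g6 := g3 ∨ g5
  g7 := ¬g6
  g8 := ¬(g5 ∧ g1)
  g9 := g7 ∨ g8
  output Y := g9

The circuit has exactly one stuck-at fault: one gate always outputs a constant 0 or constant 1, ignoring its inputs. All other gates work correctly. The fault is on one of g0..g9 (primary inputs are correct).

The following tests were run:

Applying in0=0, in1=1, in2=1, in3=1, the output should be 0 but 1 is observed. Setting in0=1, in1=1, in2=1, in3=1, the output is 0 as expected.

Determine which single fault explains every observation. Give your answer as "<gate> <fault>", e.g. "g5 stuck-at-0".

Fault-free values for test 1 (in0=0, in1=1, in2=1, in3=1): g0=1, g1=1, g2=1, g3=0, g4=0, g5=1, g6=1, g7=0, g8=0, g9=0, giving Y=0. Observed 1.
Test 1: faults giving observed 1 are {g1 stuck-at-0, g3 stuck-at-1, g4 stuck-at-1, g5 stuck-at-0, g6 stuck-at-0, g7 stuck-at-1, g8 stuck-at-1, g9 stuck-at-1}.
Test 2 (in0=1, in1=1, in2=1, in3=1): fault-free g0=0, g1=1, g2=1, g3=0, g4=0, g5=1, g6=1, g7=0, g8=0, g9=0 → 0; observed 0. Eliminates g1 stuck-at-0, g4 stuck-at-1, g5 stuck-at-0, g6 stuck-at-0, g7 stuck-at-1, g8 stuck-at-1, g9 stuck-at-1.
Only g3 stuck-at-1 is consistent with every test.

g3 stuck-at-1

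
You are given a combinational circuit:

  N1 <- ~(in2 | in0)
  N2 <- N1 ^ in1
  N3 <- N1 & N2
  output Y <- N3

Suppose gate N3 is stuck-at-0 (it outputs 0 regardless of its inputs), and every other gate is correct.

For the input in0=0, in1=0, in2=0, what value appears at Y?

Propagate with N3 forced: N1=1, N2=1, N3=0 [stuck-at-0].
So Y = 0. (Without the fault it would be 1.)

0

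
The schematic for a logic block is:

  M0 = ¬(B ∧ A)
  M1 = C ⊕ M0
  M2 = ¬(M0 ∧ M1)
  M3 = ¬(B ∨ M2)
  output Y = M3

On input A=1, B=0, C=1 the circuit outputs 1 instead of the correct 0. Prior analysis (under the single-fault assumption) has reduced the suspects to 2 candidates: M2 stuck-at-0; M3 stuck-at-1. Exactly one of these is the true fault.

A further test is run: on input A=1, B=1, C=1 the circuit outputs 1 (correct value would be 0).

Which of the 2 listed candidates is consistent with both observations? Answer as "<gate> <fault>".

M3 stuck-at-1

Evaluate each candidate on input A=1, B=1, C=1:
  M2 stuck-at-0: M0=0, M1=1, M2=0 [stuck-at-0], M3=0 → 0 — eliminated
  M3 stuck-at-1: M0=0, M1=1, M2=1, M3=1 [stuck-at-1] → 1 — matches
Only M3 stuck-at-1 reproduces the observed 1.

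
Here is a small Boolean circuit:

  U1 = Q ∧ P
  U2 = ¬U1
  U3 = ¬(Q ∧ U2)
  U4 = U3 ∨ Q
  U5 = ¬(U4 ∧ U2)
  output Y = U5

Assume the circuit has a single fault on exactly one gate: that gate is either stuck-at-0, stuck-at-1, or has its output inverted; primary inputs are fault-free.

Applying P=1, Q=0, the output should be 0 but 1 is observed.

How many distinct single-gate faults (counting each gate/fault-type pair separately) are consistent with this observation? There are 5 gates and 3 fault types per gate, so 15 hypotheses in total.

10

Fault-free: U1=0, U2=1, U3=1, U4=1, U5=0 → 0. Observed 1.
  U1: stuck-at-1, inverted output ✓; others ✗
  U2: stuck-at-0, inverted output ✓; others ✗
  U3: stuck-at-0, inverted output ✓; others ✗
  U4: stuck-at-0, inverted output ✓; others ✗
  U5: stuck-at-1, inverted output ✓; others ✗
Consistent faults: {U1 stuck-at-1, U1 inverted output, U2 stuck-at-0, U2 inverted output, U3 stuck-at-0, U3 inverted output, U4 stuck-at-0, U4 inverted output, U5 stuck-at-1, U5 inverted output} — 10 in all.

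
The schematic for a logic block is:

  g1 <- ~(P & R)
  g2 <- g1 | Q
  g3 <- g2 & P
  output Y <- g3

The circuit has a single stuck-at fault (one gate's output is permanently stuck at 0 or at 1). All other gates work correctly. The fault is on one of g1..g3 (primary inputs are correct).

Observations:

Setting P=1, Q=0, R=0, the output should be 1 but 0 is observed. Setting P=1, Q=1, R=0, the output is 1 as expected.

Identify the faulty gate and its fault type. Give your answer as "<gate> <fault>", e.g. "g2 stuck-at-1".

g1 stuck-at-0

Fault-free values for test 1 (P=1, Q=0, R=0): g1=1, g2=1, g3=1, giving Y=1. Observed 0.
Test 1: faults giving observed 0 are {g1 stuck-at-0, g2 stuck-at-0, g3 stuck-at-0}.
Test 2 (P=1, Q=1, R=0): fault-free g1=1, g2=1, g3=1 → 1; observed 1. Eliminates g2 stuck-at-0, g3 stuck-at-0.
Only g1 stuck-at-0 is consistent with every test.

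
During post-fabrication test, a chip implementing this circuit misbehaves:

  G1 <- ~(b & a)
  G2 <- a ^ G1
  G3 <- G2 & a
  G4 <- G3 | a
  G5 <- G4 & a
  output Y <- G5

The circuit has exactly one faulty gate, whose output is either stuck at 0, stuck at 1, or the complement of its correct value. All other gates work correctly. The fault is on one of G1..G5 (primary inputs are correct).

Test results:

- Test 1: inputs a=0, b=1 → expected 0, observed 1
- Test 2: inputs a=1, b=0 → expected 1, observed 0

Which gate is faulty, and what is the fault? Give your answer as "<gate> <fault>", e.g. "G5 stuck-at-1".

G5 inverted output

Fault-free values for test 1 (a=0, b=1): G1=1, G2=1, G3=0, G4=0, G5=0, giving Y=0. Observed 1.
Test 1: faults giving observed 1 are {G5 stuck-at-1, G5 inverted output}.
Test 2 (a=1, b=0): fault-free G1=1, G2=0, G3=0, G4=1, G5=1 → 1; observed 0. Eliminates G5 stuck-at-1.
Only G5 inverted output is consistent with every test.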